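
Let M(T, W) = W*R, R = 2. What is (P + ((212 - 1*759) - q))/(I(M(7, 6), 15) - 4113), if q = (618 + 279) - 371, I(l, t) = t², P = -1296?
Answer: 2369/3888 ≈ 0.60931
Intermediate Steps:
M(T, W) = 2*W (M(T, W) = W*2 = 2*W)
q = 526 (q = 897 - 371 = 526)
(P + ((212 - 1*759) - q))/(I(M(7, 6), 15) - 4113) = (-1296 + ((212 - 1*759) - 1*526))/(15² - 4113) = (-1296 + ((212 - 759) - 526))/(225 - 4113) = (-1296 + (-547 - 526))/(-3888) = (-1296 - 1073)*(-1/3888) = -2369*(-1/3888) = 2369/3888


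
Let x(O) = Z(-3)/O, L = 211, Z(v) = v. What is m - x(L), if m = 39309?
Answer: 8294202/211 ≈ 39309.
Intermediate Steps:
x(O) = -3/O
m - x(L) = 39309 - (-3)/211 = 39309 - 1*(-3/211) = 39309 + 3/211 = 8294202/211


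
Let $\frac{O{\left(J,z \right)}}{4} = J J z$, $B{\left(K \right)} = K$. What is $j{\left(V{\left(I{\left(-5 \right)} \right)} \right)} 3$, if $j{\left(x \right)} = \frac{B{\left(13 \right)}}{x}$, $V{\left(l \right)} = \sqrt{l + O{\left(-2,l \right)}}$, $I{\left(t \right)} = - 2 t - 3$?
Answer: $\frac{39 \sqrt{119}}{119} \approx 3.5751$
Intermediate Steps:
$I{\left(t \right)} = -3 - 2 t$
$O{\left(J,z \right)} = 4 z J^{2}$ ($O{\left(J,z \right)} = 4 J J z = 4 J^{2} z = 4 z J^{2}$)
$V{\left(l \right)} = \sqrt{17} \sqrt{l}$ ($V{\left(l \right)} = \sqrt{l + 4 l \left(-2\right)^{2}} = \sqrt{l + 4 l 4} = \sqrt{l + 16 l} = \sqrt{17 l} = \sqrt{17} \sqrt{l}$)
$j{\left(x \right)} = \frac{13}{x}$
$j{\left(V{\left(I{\left(-5 \right)} \right)} \right)} 3 = \frac{13}{\sqrt{17} \sqrt{-3 - -10}} \cdot 3 = \frac{13}{\sqrt{17} \sqrt{-3 + 10}} \cdot 3 = \frac{13}{\sqrt{17} \sqrt{7}} \cdot 3 = \frac{13}{\sqrt{119}} \cdot 3 = 13 \frac{\sqrt{119}}{119} \cdot 3 = \frac{13 \sqrt{119}}{119} \cdot 3 = \frac{39 \sqrt{119}}{119}$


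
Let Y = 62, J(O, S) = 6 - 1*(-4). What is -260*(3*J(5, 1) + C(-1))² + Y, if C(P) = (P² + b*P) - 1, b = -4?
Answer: -300498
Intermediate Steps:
J(O, S) = 10 (J(O, S) = 6 + 4 = 10)
C(P) = -1 + P² - 4*P (C(P) = (P² - 4*P) - 1 = -1 + P² - 4*P)
-260*(3*J(5, 1) + C(-1))² + Y = -260*(3*10 + (-1 + (-1)² - 4*(-1)))² + 62 = -260*(30 + (-1 + 1 + 4))² + 62 = -260*(30 + 4)² + 62 = -260*34² + 62 = -260*1156 + 62 = -300560 + 62 = -300498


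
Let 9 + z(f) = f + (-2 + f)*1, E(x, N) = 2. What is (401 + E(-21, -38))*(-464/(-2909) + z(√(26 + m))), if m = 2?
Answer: -12708605/2909 + 1612*√7 ≈ -103.77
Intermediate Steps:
z(f) = -11 + 2*f (z(f) = -9 + (f + (-2 + f)*1) = -9 + (f + (-2 + f)) = -9 + (-2 + 2*f) = -11 + 2*f)
(401 + E(-21, -38))*(-464/(-2909) + z(√(26 + m))) = (401 + 2)*(-464/(-2909) + (-11 + 2*√(26 + 2))) = 403*(-464*(-1/2909) + (-11 + 2*√28)) = 403*(464/2909 + (-11 + 2*(2*√7))) = 403*(464/2909 + (-11 + 4*√7)) = 403*(-31535/2909 + 4*√7) = -12708605/2909 + 1612*√7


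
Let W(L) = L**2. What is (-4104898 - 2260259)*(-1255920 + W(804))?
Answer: 3879588652128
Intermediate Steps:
(-4104898 - 2260259)*(-1255920 + W(804)) = (-4104898 - 2260259)*(-1255920 + 804**2) = -6365157*(-1255920 + 646416) = -6365157*(-609504) = 3879588652128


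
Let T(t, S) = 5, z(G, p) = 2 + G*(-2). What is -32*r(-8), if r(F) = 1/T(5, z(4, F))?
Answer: -32/5 ≈ -6.4000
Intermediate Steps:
z(G, p) = 2 - 2*G
r(F) = ⅕ (r(F) = 1/5 = ⅕)
-32*r(-8) = -32*⅕ = -32/5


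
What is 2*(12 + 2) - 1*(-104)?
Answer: 132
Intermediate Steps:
2*(12 + 2) - 1*(-104) = 2*14 + 104 = 28 + 104 = 132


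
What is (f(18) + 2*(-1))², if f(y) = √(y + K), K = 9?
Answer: 31 - 12*√3 ≈ 10.215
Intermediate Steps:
f(y) = √(9 + y) (f(y) = √(y + 9) = √(9 + y))
(f(18) + 2*(-1))² = (√(9 + 18) + 2*(-1))² = (√27 - 2)² = (3*√3 - 2)² = (-2 + 3*√3)²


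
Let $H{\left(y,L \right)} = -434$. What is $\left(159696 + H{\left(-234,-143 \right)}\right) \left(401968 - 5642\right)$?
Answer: $63119671412$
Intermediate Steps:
$\left(159696 + H{\left(-234,-143 \right)}\right) \left(401968 - 5642\right) = \left(159696 - 434\right) \left(401968 - 5642\right) = 159262 \cdot 396326 = 63119671412$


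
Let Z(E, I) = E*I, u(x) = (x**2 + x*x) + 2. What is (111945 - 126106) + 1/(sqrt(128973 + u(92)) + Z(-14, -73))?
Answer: -12724804519/898581 - sqrt(145903)/898581 ≈ -14161.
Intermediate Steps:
u(x) = 2 + 2*x**2 (u(x) = (x**2 + x**2) + 2 = 2*x**2 + 2 = 2 + 2*x**2)
(111945 - 126106) + 1/(sqrt(128973 + u(92)) + Z(-14, -73)) = (111945 - 126106) + 1/(sqrt(128973 + (2 + 2*92**2)) - 14*(-73)) = -14161 + 1/(sqrt(128973 + (2 + 2*8464)) + 1022) = -14161 + 1/(sqrt(128973 + (2 + 16928)) + 1022) = -14161 + 1/(sqrt(128973 + 16930) + 1022) = -14161 + 1/(sqrt(145903) + 1022) = -14161 + 1/(1022 + sqrt(145903))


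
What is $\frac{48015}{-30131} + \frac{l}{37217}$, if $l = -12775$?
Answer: $- \frac{2171897780}{1121385427} \approx -1.9368$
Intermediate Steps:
$\frac{48015}{-30131} + \frac{l}{37217} = \frac{48015}{-30131} - \frac{12775}{37217} = 48015 \left(- \frac{1}{30131}\right) - \frac{12775}{37217} = - \frac{48015}{30131} - \frac{12775}{37217} = - \frac{2171897780}{1121385427}$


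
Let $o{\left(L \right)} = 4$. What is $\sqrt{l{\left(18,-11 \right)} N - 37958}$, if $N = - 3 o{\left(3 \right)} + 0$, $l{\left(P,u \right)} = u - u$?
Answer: $i \sqrt{37958} \approx 194.83 i$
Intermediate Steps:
$l{\left(P,u \right)} = 0$
$N = -12$ ($N = \left(-3\right) 4 + 0 = -12 + 0 = -12$)
$\sqrt{l{\left(18,-11 \right)} N - 37958} = \sqrt{0 \left(-12\right) - 37958} = \sqrt{0 - 37958} = \sqrt{-37958} = i \sqrt{37958}$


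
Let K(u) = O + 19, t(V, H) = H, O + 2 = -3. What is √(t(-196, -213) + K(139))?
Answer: I*√199 ≈ 14.107*I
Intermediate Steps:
O = -5 (O = -2 - 3 = -5)
K(u) = 14 (K(u) = -5 + 19 = 14)
√(t(-196, -213) + K(139)) = √(-213 + 14) = √(-199) = I*√199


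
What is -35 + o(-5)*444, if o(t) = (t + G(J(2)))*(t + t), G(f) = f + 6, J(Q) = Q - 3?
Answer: -35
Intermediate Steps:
J(Q) = -3 + Q
G(f) = 6 + f
o(t) = 2*t*(5 + t) (o(t) = (t + (6 + (-3 + 2)))*(t + t) = (t + (6 - 1))*(2*t) = (t + 5)*(2*t) = (5 + t)*(2*t) = 2*t*(5 + t))
-35 + o(-5)*444 = -35 + (2*(-5)*(5 - 5))*444 = -35 + (2*(-5)*0)*444 = -35 + 0*444 = -35 + 0 = -35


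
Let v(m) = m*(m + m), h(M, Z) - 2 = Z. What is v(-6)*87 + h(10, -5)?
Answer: 6261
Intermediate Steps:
h(M, Z) = 2 + Z
v(m) = 2*m² (v(m) = m*(2*m) = 2*m²)
v(-6)*87 + h(10, -5) = (2*(-6)²)*87 + (2 - 5) = (2*36)*87 - 3 = 72*87 - 3 = 6264 - 3 = 6261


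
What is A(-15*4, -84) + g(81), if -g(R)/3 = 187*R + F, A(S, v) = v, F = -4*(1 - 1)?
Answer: -45525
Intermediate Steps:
F = 0 (F = -4*0 = 0)
g(R) = -561*R (g(R) = -3*(187*R + 0) = -561*R)
A(-15*4, -84) + g(81) = -84 - 561*81 = -84 - 45441 = -45525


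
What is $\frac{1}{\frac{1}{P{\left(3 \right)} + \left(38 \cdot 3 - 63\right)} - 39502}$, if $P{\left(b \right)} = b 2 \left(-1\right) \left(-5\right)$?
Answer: $- \frac{81}{3199661} \approx -2.5315 \cdot 10^{-5}$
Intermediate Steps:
$P{\left(b \right)} = 10 b$ ($P{\left(b \right)} = 2 b \left(-1\right) \left(-5\right) = - 2 b \left(-5\right) = 10 b$)
$\frac{1}{\frac{1}{P{\left(3 \right)} + \left(38 \cdot 3 - 63\right)} - 39502} = \frac{1}{\frac{1}{10 \cdot 3 + \left(38 \cdot 3 - 63\right)} - 39502} = \frac{1}{\frac{1}{30 + \left(114 - 63\right)} - 39502} = \frac{1}{\frac{1}{30 + 51} - 39502} = \frac{1}{\frac{1}{81} - 39502} = \frac{1}{- \frac{3199661}{81}} = - \frac{81}{3199661}$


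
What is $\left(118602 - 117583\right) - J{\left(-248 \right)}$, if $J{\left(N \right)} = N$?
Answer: $1267$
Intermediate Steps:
$\left(118602 - 117583\right) - J{\left(-248 \right)} = \left(118602 - 117583\right) - -248 = 1019 + 248 = 1267$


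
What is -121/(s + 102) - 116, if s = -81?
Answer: -2557/21 ≈ -121.76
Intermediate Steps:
-121/(s + 102) - 116 = -121/(-81 + 102) - 116 = -121/21 - 116 = -2557/21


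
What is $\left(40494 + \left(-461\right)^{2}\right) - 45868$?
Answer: $207147$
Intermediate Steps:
$\left(40494 + \left(-461\right)^{2}\right) - 45868 = \left(40494 + 212521\right) - 45868 = 253015 - 45868 = 207147$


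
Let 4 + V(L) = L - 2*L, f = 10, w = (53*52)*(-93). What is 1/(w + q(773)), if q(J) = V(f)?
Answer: -1/256322 ≈ -3.9013e-6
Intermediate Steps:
w = -256308 (w = 2756*(-93) = -256308)
V(L) = -4 - L (V(L) = -4 + (L - 2*L) = -4 - L)
q(J) = -14 (q(J) = -4 - 1*10 = -4 - 10 = -14)
1/(w + q(773)) = 1/(-256308 - 14) = 1/(-256322) = -1/256322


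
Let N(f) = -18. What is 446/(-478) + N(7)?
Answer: -4525/239 ≈ -18.933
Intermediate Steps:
446/(-478) + N(7) = 446/(-478) - 18 = 446*(-1/478) - 18 = -223/239 - 18 = -4525/239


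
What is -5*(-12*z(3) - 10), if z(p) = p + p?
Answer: 410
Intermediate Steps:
z(p) = 2*p
-5*(-12*z(3) - 10) = -5*(-24*3 - 10) = -5*(-12*6 - 10) = -5*(-72 - 10) = -5*(-82) = 410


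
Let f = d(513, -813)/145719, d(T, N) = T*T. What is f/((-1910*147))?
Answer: -1083/168368410 ≈ -6.4323e-6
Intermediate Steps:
d(T, N) = T²
f = 3249/1799 (f = 513²/145719 = 263169*(1/145719) = 3249/1799 ≈ 1.8060)
f/((-1910*147)) = 3249/(1799*((-1910*147))) = (3249/1799)/(-280770) = (3249/1799)*(-1/280770) = -1083/168368410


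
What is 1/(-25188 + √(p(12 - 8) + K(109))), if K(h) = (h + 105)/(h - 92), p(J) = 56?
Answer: -214098/5392699841 - √19822/10785399682 ≈ -3.9715e-5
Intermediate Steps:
K(h) = (105 + h)/(-92 + h)
1/(-25188 + √(p(12 - 8) + K(109))) = 1/(-25188 + √(56 + (105 + 109)/(-92 + 109))) = 1/(-25188 + √(56 + 214/17)) = 1/(-25188 + √(1166/17)) = 1/(-25188 + √19822/17)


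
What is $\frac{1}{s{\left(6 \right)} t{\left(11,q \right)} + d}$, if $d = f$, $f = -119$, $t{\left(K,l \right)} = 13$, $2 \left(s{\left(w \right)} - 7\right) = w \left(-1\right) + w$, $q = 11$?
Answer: $- \frac{1}{28} \approx -0.035714$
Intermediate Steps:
$s{\left(w \right)} = 7$ ($s{\left(w \right)} = 7 + \frac{w \left(-1\right) + w}{2} = 7 + \frac{- w + w}{2} = 7 + \frac{1}{2} \cdot 0 = 7 + 0 = 7$)
$d = -119$
$\frac{1}{s{\left(6 \right)} t{\left(11,q \right)} + d} = \frac{1}{7 \cdot 13 - 119} = \frac{1}{91 - 119} = \frac{1}{-28} = - \frac{1}{28}$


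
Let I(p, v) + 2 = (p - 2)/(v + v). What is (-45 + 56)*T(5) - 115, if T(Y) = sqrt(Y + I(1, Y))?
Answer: -115 + 11*sqrt(290)/10 ≈ -96.268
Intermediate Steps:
I(p, v) = -2 + (-2 + p)/(2*v) (I(p, v) = -2 + (p - 2)/(v + v) = -2 + (-2 + p)/((2*v)) = -2 + (-2 + p)*(1/(2*v)) = -2 + (-2 + p)/(2*v))
T(Y) = sqrt(Y + (-1 - 4*Y)/(2*Y)) (T(Y) = sqrt(Y + (-2 + 1 - 4*Y)/(2*Y)) = sqrt(Y + (-1 - 4*Y)/(2*Y)))
(-45 + 56)*T(5) - 115 = (-45 + 56)*(sqrt(-8 - 2/5 + 4*5)/2) - 115 = 11*(sqrt(-8 - 2*1/5 + 20)/2) - 115 = 11*(sqrt(-8 - 2/5 + 20)/2) - 115 = 11*(sqrt(58/5)/2) - 115 = 11*((sqrt(290)/5)/2) - 115 = 11*(sqrt(290)/10) - 115 = 11*sqrt(290)/10 - 115 = -115 + 11*sqrt(290)/10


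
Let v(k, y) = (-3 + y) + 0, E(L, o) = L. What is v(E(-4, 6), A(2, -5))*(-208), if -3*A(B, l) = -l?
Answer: 2912/3 ≈ 970.67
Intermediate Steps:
A(B, l) = l/3 (A(B, l) = -(-1)*l/3 = l/3)
v(k, y) = -3 + y
v(E(-4, 6), A(2, -5))*(-208) = (-3 + (⅓)*(-5))*(-208) = (-3 - 5/3)*(-208) = -14/3*(-208) = 2912/3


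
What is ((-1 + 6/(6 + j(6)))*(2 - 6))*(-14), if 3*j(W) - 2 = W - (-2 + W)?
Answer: -112/11 ≈ -10.182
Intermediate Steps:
j(W) = 4/3 (j(W) = ⅔ + (W - (-2 + W))/3 = ⅔ + (W + (2 - W))/3 = ⅔ + (⅓)*2 = ⅔ + ⅔ = 4/3)
((-1 + 6/(6 + j(6)))*(2 - 6))*(-14) = ((-1 + 6/(6 + 4/3))*(2 - 6))*(-14) = ((-1 + 6/(22/3))*(-4))*(-14) = ((-1 + 6*(3/22))*(-4))*(-14) = ((-1 + 9/11)*(-4))*(-14) = -2/11*(-4)*(-14) = (8/11)*(-14) = -112/11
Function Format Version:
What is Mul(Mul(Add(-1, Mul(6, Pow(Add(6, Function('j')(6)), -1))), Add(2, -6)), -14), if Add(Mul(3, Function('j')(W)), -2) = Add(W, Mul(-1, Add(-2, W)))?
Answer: Rational(-112, 11) ≈ -10.182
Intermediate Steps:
Function('j')(W) = Rational(4, 3) (Function('j')(W) = Add(Rational(2, 3), Mul(Rational(1, 3), Add(W, Mul(-1, Add(-2, W))))) = Add(Rational(2, 3), Mul(Rational(1, 3), Add(W, Add(2, Mul(-1, W))))) = Add(Rational(2, 3), Mul(Rational(1, 3), 2)) = Add(Rational(2, 3), Rational(2, 3)) = Rational(4, 3))
Mul(Mul(Add(-1, Mul(6, Pow(Add(6, Function('j')(6)), -1))), Add(2, -6)), -14) = Mul(Mul(Add(-1, Mul(6, Pow(Add(6, Rational(4, 3)), -1))), Add(2, -6)), -14) = Mul(Mul(Add(-1, Mul(6, Pow(Rational(22, 3), -1))), -4), -14) = Mul(Mul(Add(-1, Mul(6, Rational(3, 22))), -4), -14) = Mul(Mul(Add(-1, Rational(9, 11)), -4), -14) = Mul(Mul(Rational(-2, 11), -4), -14) = Mul(Rational(8, 11), -14) = Rational(-112, 11)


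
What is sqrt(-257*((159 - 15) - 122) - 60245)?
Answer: I*sqrt(65899) ≈ 256.71*I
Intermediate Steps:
sqrt(-257*((159 - 15) - 122) - 60245) = sqrt(-257*(144 - 122) - 60245) = sqrt(-257*22 - 60245) = sqrt(-5654 - 60245) = sqrt(-65899) = I*sqrt(65899)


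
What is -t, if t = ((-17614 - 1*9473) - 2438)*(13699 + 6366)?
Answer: 592419125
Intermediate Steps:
t = -592419125 (t = ((-17614 - 9473) - 2438)*20065 = (-27087 - 2438)*20065 = -29525*20065 = -592419125)
-t = -1*(-592419125) = 592419125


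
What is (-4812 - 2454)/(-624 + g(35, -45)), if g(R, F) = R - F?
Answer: 3633/272 ≈ 13.357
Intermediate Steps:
(-4812 - 2454)/(-624 + g(35, -45)) = (-4812 - 2454)/(-624 + (35 - 1*(-45))) = -7266/(-624 + (35 + 45)) = -7266/(-624 + 80) = -7266/(-544) = -7266*(-1/544) = 3633/272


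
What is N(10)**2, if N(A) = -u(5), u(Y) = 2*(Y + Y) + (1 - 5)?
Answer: 256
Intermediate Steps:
u(Y) = -4 + 4*Y (u(Y) = 2*(2*Y) - 4 = 4*Y - 4 = -4 + 4*Y)
N(A) = -16 (N(A) = -(-4 + 4*5) = -(-4 + 20) = -1*16 = -16)
N(10)**2 = (-16)**2 = 256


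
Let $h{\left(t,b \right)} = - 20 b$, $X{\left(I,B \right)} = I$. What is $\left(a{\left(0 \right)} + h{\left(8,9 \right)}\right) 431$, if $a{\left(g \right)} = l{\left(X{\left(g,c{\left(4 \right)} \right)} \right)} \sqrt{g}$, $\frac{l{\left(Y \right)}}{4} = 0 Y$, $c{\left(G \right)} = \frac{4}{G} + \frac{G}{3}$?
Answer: $-77580$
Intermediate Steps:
$c{\left(G \right)} = \frac{4}{G} + \frac{G}{3}$ ($c{\left(G \right)} = \frac{4}{G} + G \frac{1}{3} = \frac{4}{G} + \frac{G}{3}$)
$l{\left(Y \right)} = 0$ ($l{\left(Y \right)} = 4 \cdot 0 Y = 4 \cdot 0 = 0$)
$a{\left(g \right)} = 0$ ($a{\left(g \right)} = 0 \sqrt{g} = 0$)
$\left(a{\left(0 \right)} + h{\left(8,9 \right)}\right) 431 = \left(0 - 180\right) 431 = \left(-180\right) 431 = -77580$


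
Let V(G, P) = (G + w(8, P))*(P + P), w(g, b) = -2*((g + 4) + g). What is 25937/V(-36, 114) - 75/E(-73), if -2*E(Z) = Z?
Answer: -4492601/1264944 ≈ -3.5516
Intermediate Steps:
w(g, b) = -8 - 4*g (w(g, b) = -2*((4 + g) + g) = -2*(4 + 2*g) = -8 - 4*g)
E(Z) = -Z/2
V(G, P) = 2*P*(-40 + G) (V(G, P) = (G + (-8 - 4*8))*(P + P) = (G + (-8 - 32))*(2*P) = (G - 40)*(2*P) = (-40 + G)*(2*P) = 2*P*(-40 + G))
25937/V(-36, 114) - 75/E(-73) = 25937/((2*114*(-40 - 36))) - 75/((-½*(-73))) = 25937/((2*114*(-76))) - 75/73/2 = 25937/(-17328) - 75*2/73 = 25937*(-1/17328) - 150/73 = -25937/17328 - 150/73 = -4492601/1264944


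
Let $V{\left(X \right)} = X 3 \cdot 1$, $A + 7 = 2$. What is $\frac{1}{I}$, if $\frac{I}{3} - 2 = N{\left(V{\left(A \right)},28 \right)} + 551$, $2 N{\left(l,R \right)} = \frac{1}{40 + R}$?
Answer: $\frac{136}{225627} \approx 0.00060277$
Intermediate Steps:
$A = -5$ ($A = -7 + 2 = -5$)
$V{\left(X \right)} = 3 X$ ($V{\left(X \right)} = 3 X 1 = 3 X$)
$N{\left(l,R \right)} = \frac{1}{2 \left(40 + R\right)}$
$I = \frac{225627}{136}$ ($I = 6 + 3 \left(\frac{1}{2 \left(40 + 28\right)} + 551\right) = 6 + 3 \left(\frac{1}{2 \cdot 68} + 551\right) = 6 + 3 \left(\frac{1}{2} \cdot \frac{1}{68} + 551\right) = 6 + 3 \left(\frac{1}{136} + 551\right) = 6 + 3 \cdot \frac{74937}{136} = 6 + \frac{224811}{136} = \frac{225627}{136} \approx 1659.0$)
$\frac{1}{I} = \frac{1}{\frac{225627}{136}} = \frac{136}{225627}$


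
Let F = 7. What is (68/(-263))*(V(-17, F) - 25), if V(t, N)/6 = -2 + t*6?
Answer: 44132/263 ≈ 167.80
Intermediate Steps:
V(t, N) = -12 + 36*t (V(t, N) = 6*(-2 + t*6) = 6*(-2 + 6*t) = -12 + 36*t)
(68/(-263))*(V(-17, F) - 25) = (68/(-263))*((-12 + 36*(-17)) - 25) = (68*(-1/263))*((-12 - 612) - 25) = -68*(-624 - 25)/263 = -68/263*(-649) = 44132/263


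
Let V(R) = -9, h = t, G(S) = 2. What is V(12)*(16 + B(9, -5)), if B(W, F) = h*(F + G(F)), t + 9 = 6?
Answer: -225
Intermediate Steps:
t = -3 (t = -9 + 6 = -3)
h = -3
B(W, F) = -6 - 3*F (B(W, F) = -3*(F + 2) = -3*(2 + F) = -6 - 3*F)
V(12)*(16 + B(9, -5)) = -9*(16 + (-6 - 3*(-5))) = -9*(16 + (-6 + 15)) = -9*(16 + 9) = -9*25 = -225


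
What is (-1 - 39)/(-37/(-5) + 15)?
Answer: -25/14 ≈ -1.7857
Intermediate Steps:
(-1 - 39)/(-37/(-5) + 15) = -40/(-37*(-1/5) + 15) = -40/(37/5 + 15) = -40/(112/5) = (5/112)*(-40) = -25/14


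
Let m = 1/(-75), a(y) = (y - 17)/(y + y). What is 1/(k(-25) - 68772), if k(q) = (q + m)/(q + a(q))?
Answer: -453/31153247 ≈ -1.4541e-5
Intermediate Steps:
a(y) = (-17 + y)/(2*y) (a(y) = (-17 + y)/((2*y)) = (-17 + y)*(1/(2*y)) = (-17 + y)/(2*y))
m = -1/75 ≈ -0.013333
k(q) = (-1/75 + q)/(q + (-17 + q)/(2*q)) (k(q) = (q - 1/75)/(q + (-17 + q)/(2*q)) = (-1/75 + q)/(q + (-17 + q)/(2*q)))
1/(k(-25) - 68772) = 1/((2/75)*(-25)*(-1 + 75*(-25))/(-17 - 25 + 2*(-25)**2) - 68772) = 1/((2/75)*(-25)*(-1 - 1875)/(-17 - 25 + 2*625) - 68772) = 1/((2/75)*(-25)*(-1876)/(-17 - 25 + 1250) - 68772) = 1/((2/75)*(-25)*(-1876)/1208 - 68772) = 1/((2/75)*(-25)*(1/1208)*(-1876) - 68772) = 1/(469/453 - 68772) = 1/(-31153247/453) = -453/31153247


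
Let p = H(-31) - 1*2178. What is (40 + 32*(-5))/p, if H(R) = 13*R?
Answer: 120/2581 ≈ 0.046494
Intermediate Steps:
p = -2581 (p = 13*(-31) - 1*2178 = -403 - 2178 = -2581)
(40 + 32*(-5))/p = (40 + 32*(-5))/(-2581) = (40 - 160)*(-1/2581) = -120*(-1/2581) = 120/2581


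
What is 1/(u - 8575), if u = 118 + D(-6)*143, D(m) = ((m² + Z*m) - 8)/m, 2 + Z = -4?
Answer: -3/29947 ≈ -0.00010018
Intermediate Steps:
Z = -6 (Z = -2 - 4 = -6)
D(m) = (-8 + m² - 6*m)/m (D(m) = ((m² - 6*m) - 8)/m = (-8 + m² - 6*m)/m)
u = -4222/3 (u = 118 + (-6 - 6 - 8/(-6))*143 = 118 + (-6 - 6 - 8*(-⅙))*143 = 118 + (-6 - 6 + 4/3)*143 = 118 - 32/3*143 = 118 - 4576/3 = -4222/3 ≈ -1407.3)
1/(u - 8575) = 1/(-4222/3 - 8575) = 1/(-29947/3) = -3/29947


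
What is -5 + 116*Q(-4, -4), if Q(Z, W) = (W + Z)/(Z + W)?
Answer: 111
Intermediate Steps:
Q(Z, W) = 1 (Q(Z, W) = (W + Z)/(W + Z) = 1)
-5 + 116*Q(-4, -4) = -5 + 116*1 = -5 + 116 = 111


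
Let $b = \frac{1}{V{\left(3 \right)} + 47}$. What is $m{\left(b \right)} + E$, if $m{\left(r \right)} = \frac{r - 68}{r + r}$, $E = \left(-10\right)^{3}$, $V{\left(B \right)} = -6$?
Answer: $- \frac{4787}{2} \approx -2393.5$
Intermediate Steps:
$b = \frac{1}{41}$ ($b = \frac{1}{-6 + 47} = \frac{1}{41} \approx 0.02439$)
$E = -1000$
$m{\left(r \right)} = \frac{-68 + r}{2 r}$
$m{\left(b \right)} + E = \frac{\frac{1}{\frac{1}{41}} \left(-68 + \frac{1}{41}\right)}{2} - 1000 = \frac{1}{2} \cdot 41 \left(- \frac{2787}{41}\right) - 1000 = - \frac{2787}{2} - 1000 = - \frac{4787}{2}$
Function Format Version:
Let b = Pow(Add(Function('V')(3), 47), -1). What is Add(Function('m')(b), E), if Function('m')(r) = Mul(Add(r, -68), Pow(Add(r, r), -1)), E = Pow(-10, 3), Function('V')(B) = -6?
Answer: Rational(-4787, 2) ≈ -2393.5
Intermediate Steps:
b = Rational(1, 41) (b = Pow(Add(-6, 47), -1) = Pow(41, -1) = Rational(1, 41) ≈ 0.024390)
E = -1000
Function('m')(r) = Mul(Rational(1, 2), Pow(r, -1), Add(-68, r)) (Function('m')(r) = Mul(Add(-68, r), Pow(Mul(2, r), -1)) = Mul(Add(-68, r), Mul(Rational(1, 2), Pow(r, -1))) = Mul(Rational(1, 2), Pow(r, -1), Add(-68, r)))
Add(Function('m')(b), E) = Add(Mul(Rational(1, 2), Pow(Rational(1, 41), -1), Add(-68, Rational(1, 41))), -1000) = Add(Mul(Rational(1, 2), 41, Rational(-2787, 41)), -1000) = Add(Rational(-2787, 2), -1000) = Rational(-4787, 2)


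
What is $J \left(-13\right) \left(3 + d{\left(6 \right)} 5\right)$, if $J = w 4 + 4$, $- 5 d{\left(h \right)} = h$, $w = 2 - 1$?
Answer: $312$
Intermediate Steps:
$w = 1$ ($w = 2 - 1 = 1$)
$d{\left(h \right)} = - \frac{h}{5}$
$J = 8$ ($J = 1 \cdot 4 + 4 = 4 + 4 = 8$)
$J \left(-13\right) \left(3 + d{\left(6 \right)} 5\right) = 8 \left(-13\right) \left(3 + \left(- \frac{1}{5}\right) 6 \cdot 5\right) = - 104 \left(3 - 6\right) = \left(-104\right) \left(-3\right) = 312$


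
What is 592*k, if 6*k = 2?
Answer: 592/3 ≈ 197.33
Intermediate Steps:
k = 1/3 (k = (1/6)*2 = 1/3 ≈ 0.33333)
592*k = 592*(1/3) = 592/3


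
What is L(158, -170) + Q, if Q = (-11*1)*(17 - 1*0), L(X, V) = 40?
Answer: -147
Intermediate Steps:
Q = -187 (Q = -11*(17 + 0) = -11*17 = -187)
L(158, -170) + Q = 40 - 187 = -147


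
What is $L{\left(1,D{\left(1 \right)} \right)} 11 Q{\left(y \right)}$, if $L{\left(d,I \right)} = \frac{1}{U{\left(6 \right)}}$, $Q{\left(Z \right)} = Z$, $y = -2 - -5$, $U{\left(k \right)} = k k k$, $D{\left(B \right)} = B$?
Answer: $\frac{11}{72} \approx 0.15278$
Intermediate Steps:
$U{\left(k \right)} = k^{3}$ ($U{\left(k \right)} = k^{2} k = k^{3}$)
$y = 3$ ($y = -2 + 5 = 3$)
$L{\left(d,I \right)} = \frac{1}{216}$ ($L{\left(d,I \right)} = \frac{1}{6^{3}} = \frac{1}{216}$)
$L{\left(1,D{\left(1 \right)} \right)} 11 Q{\left(y \right)} = \frac{1}{216} \cdot 11 \cdot 3 = \frac{11}{216} \cdot 3 = \frac{11}{72}$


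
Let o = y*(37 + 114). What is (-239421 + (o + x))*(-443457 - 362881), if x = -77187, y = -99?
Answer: 267347008266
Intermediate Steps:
o = -14949 (o = -99*(37 + 114) = -99*151 = -14949)
(-239421 + (o + x))*(-443457 - 362881) = (-239421 + (-14949 - 77187))*(-443457 - 362881) = (-239421 - 92136)*(-806338) = -331557*(-806338) = 267347008266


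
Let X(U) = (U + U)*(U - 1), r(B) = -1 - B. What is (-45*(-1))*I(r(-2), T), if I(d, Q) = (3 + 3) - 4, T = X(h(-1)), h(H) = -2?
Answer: 90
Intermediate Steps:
X(U) = 2*U*(-1 + U) (X(U) = (2*U)*(-1 + U) = 2*U*(-1 + U))
T = 12 (T = 2*(-2)*(-1 - 2) = 2*(-2)*(-3) = 12)
I(d, Q) = 2 (I(d, Q) = 6 - 4 = 2)
(-45*(-1))*I(r(-2), T) = -45*(-1)*2 = 45*2 = 90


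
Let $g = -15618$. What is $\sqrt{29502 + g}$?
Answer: $2 \sqrt{3471} \approx 117.83$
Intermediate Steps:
$\sqrt{29502 + g} = \sqrt{29502 - 15618} = \sqrt{13884} = 2 \sqrt{3471}$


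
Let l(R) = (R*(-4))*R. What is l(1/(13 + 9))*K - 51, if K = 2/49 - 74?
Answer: -298755/5929 ≈ -50.389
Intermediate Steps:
l(R) = -4*R**2 (l(R) = (-4*R)*R = -4*R**2)
K = -3624/49 (K = 2*(1/49) - 74 = 2/49 - 74 = -3624/49 ≈ -73.959)
l(1/(13 + 9))*K - 51 = -4/(13 + 9)**2*(-3624/49) - 51 = -4*(1/22)**2*(-3624/49) - 51 = -4*1/484*(-3624/49) - 51 = -1/121*(-3624/49) - 51 = 3624/5929 - 51 = -298755/5929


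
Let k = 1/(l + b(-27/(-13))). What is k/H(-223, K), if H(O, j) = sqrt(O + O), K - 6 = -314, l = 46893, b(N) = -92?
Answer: -I*sqrt(446)/20873246 ≈ -1.0118e-6*I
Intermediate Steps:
K = -308 (K = 6 - 314 = -308)
k = 1/46801 (k = 1/(46893 - 92) = 1/46801 ≈ 2.1367e-5)
H(O, j) = sqrt(2)*sqrt(O) (H(O, j) = sqrt(2*O) = sqrt(2)*sqrt(O))
k/H(-223, K) = 1/(46801*((sqrt(2)*sqrt(-223)))) = 1/(46801*((sqrt(2)*(I*sqrt(223))))) = 1/(46801*((I*sqrt(446)))) = (-I*sqrt(446)/446)/46801 = -I*sqrt(446)/20873246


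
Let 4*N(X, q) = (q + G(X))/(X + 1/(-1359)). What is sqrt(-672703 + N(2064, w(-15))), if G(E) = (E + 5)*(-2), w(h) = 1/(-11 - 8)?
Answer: I*sqrt(305709449029022926417)/21317810 ≈ 820.19*I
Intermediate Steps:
w(h) = -1/19 (w(h) = 1/(-19) = -1/19)
G(E) = -10 - 2*E (G(E) = (5 + E)*(-2) = -10 - 2*E)
N(X, q) = (-10 + q - 2*X)/(4*(-1/1359 + X)) (N(X, q) = ((q + (-10 - 2*X))/(X + 1/(-1359)))/4 = ((-10 + q - 2*X)/(X - 1/1359))/4 = ((-10 + q - 2*X)/(-1/1359 + X))/4 = (-10 + q - 2*X)/(4*(-1/1359 + X)))
sqrt(-672703 + N(2064, w(-15))) = sqrt(-672703 + 1359*(-10 - 1/19 - 2*2064)/(4*(-1 + 1359*2064))) = sqrt(-672703 + 1359*(-10 - 1/19 - 4128)/(4*(-1 + 2804976))) = sqrt(-672703 + (1359/4)*(-78623/19)/2804975) = sqrt(-672703 + (1359/4)*(1/2804975)*(-78623/19)) = sqrt(-672703 - 106848657/213178100) = sqrt(-143405654252957/213178100) = I*sqrt(305709449029022926417)/21317810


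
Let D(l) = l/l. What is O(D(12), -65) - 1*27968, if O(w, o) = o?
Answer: -28033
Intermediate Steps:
D(l) = 1
O(D(12), -65) - 1*27968 = -65 - 1*27968 = -65 - 27968 = -28033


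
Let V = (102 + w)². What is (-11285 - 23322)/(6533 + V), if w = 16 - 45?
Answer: -34607/11862 ≈ -2.9175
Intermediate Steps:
w = -29
V = 5329 (V = (102 - 29)² = 73² = 5329)
(-11285 - 23322)/(6533 + V) = (-11285 - 23322)/(6533 + 5329) = -34607/11862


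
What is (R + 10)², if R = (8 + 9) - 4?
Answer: 529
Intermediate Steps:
R = 13 (R = 17 - 4 = 13)
(R + 10)² = (13 + 10)² = 23² = 529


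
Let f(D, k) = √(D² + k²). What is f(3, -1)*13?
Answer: 13*√10 ≈ 41.110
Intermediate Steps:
f(3, -1)*13 = √(3² + (-1)²)*13 = √(9 + 1)*13 = √10*13 = 13*√10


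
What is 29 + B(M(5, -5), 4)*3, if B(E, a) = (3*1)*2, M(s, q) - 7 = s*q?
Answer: 47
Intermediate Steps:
M(s, q) = 7 + q*s (M(s, q) = 7 + s*q = 7 + q*s)
B(E, a) = 6 (B(E, a) = 3*2 = 6)
29 + B(M(5, -5), 4)*3 = 29 + 6*3 = 29 + 18 = 47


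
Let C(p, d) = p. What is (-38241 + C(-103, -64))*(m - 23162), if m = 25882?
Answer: -104295680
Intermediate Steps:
(-38241 + C(-103, -64))*(m - 23162) = (-38241 - 103)*(25882 - 23162) = -38344*2720 = -104295680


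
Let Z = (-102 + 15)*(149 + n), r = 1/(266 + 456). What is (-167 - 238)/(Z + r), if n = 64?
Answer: 292410/13379381 ≈ 0.021855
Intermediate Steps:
r = 1/722 ≈ 0.0013850
Z = -18531 (Z = (-102 + 15)*(149 + 64) = -87*213 = -18531)
(-167 - 238)/(Z + r) = (-167 - 238)/(-18531 + 1/722) = -405/(-13379381/722) = -405*(-722/13379381) = 292410/13379381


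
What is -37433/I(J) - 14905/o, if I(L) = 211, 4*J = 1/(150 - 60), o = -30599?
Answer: -1142267412/6456389 ≈ -176.92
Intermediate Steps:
J = 1/360 (J = 1/(4*(150 - 60)) = (1/4)/90 = (1/4)*(1/90) = 1/360 ≈ 0.0027778)
-37433/I(J) - 14905/o = -37433/211 - 14905/(-30599) = -37433*1/211 - 14905*(-1/30599) = -37433/211 + 14905/30599 = -1142267412/6456389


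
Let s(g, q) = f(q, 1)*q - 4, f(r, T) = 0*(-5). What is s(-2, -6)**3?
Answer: -64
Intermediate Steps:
f(r, T) = 0
s(g, q) = -4 (s(g, q) = 0*q - 4 = 0 - 4 = -4)
s(-2, -6)**3 = (-4)**3 = -64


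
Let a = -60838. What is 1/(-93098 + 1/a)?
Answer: -60838/5663896125 ≈ -1.0741e-5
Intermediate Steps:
1/(-93098 + 1/a) = 1/(-93098 + 1/(-60838)) = 1/(-93098 - 1/60838) = 1/(-5663896125/60838) = -60838/5663896125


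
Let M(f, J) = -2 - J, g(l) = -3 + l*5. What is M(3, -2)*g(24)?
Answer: 0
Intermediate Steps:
g(l) = -3 + 5*l
M(3, -2)*g(24) = (-2 - 1*(-2))*(-3 + 5*24) = (-2 + 2)*(-3 + 120) = 0*117 = 0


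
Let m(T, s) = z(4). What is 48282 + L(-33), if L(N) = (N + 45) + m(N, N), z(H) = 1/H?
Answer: 193177/4 ≈ 48294.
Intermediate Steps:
z(H) = 1/H
m(T, s) = ¼ (m(T, s) = 1/4 = ¼)
L(N) = 181/4 + N (L(N) = (N + 45) + ¼ = (45 + N) + ¼ = 181/4 + N)
48282 + L(-33) = 48282 + (181/4 - 33) = 48282 + 49/4 = 193177/4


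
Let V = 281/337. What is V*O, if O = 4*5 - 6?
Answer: 3934/337 ≈ 11.674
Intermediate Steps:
V = 281/337 (V = 281*(1/337) = 281/337 ≈ 0.83383)
O = 14 (O = 20 - 6 = 14)
V*O = (281/337)*14 = 3934/337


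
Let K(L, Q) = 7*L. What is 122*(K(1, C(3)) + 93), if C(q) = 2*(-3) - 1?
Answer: 12200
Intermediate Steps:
C(q) = -7 (C(q) = -6 - 1 = -7)
122*(K(1, C(3)) + 93) = 122*(7*1 + 93) = 122*(7 + 93) = 122*100 = 12200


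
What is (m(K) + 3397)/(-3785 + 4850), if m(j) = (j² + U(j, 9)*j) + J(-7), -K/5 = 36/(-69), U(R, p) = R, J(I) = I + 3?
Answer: 600699/187795 ≈ 3.1987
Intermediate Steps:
J(I) = 3 + I
K = 60/23 (K = -180/(-69) = -180*(-1)/69 = -5*(-12/23) = 60/23 ≈ 2.6087)
m(j) = -4 + 2*j² (m(j) = (j² + j*j) + (3 - 7) = (j² + j²) - 4 = 2*j² - 4 = -4 + 2*j²)
(m(K) + 3397)/(-3785 + 4850) = ((-4 + 2*(60/23)²) + 3397)/(-3785 + 4850) = ((-4 + 2*(3600/529)) + 3397)/1065 = ((-4 + 7200/529) + 3397)*(1/1065) = (5084/529 + 3397)*(1/1065) = (1802097/529)*(1/1065) = 600699/187795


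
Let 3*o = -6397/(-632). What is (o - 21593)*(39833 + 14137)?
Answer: -368200709345/316 ≈ -1.1652e+9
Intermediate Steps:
o = 6397/1896 (o = (-6397/(-632))/3 = (-6397*(-1/632))/3 = (1/3)*(6397/632) = 6397/1896 ≈ 3.3739)
(o - 21593)*(39833 + 14137) = (6397/1896 - 21593)*(39833 + 14137) = -40933931/1896*53970 = -368200709345/316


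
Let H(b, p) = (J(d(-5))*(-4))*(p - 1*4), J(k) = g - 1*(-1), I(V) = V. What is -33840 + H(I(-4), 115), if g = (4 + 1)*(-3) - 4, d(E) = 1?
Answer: -25848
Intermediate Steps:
g = -19 (g = 5*(-3) - 4 = -15 - 4 = -19)
J(k) = -18 (J(k) = -19 - 1*(-1) = -19 + 1 = -18)
H(b, p) = -288 + 72*p (H(b, p) = (-18*(-4))*(p - 1*4) = 72*(p - 4) = 72*(-4 + p) = -288 + 72*p)
-33840 + H(I(-4), 115) = -33840 + (-288 + 72*115) = -33840 + (-288 + 8280) = -33840 + 7992 = -25848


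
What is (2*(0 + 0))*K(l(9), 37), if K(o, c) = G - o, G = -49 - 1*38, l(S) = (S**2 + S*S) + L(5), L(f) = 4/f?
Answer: 0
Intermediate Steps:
l(S) = 4/5 + 2*S**2 (l(S) = (S**2 + S*S) + 4/5 = (S**2 + S**2) + 4*(1/5) = 2*S**2 + 4/5 = 4/5 + 2*S**2)
G = -87 (G = -49 - 38 = -87)
K(o, c) = -87 - o
(2*(0 + 0))*K(l(9), 37) = (2*(0 + 0))*(-87 - (4/5 + 2*9**2)) = (2*0)*(-87 - (4/5 + 2*81)) = 0*(-87 - (4/5 + 162)) = 0*(-87 - 1*814/5) = 0*(-87 - 814/5) = 0*(-1249/5) = 0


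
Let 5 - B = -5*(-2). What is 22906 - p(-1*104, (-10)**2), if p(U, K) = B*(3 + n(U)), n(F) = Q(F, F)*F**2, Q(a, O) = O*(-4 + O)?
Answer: 607449481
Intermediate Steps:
n(F) = F**3*(-4 + F) (n(F) = (F*(-4 + F))*F**2 = F**3*(-4 + F))
B = -5 (B = 5 - (-5)*(-2) = 5 - 1*10 = 5 - 10 = -5)
p(U, K) = -15 - 5*U**3*(-4 + U) (p(U, K) = -5*(3 + U**3*(-4 + U)) = -15 - 5*U**3*(-4 + U))
22906 - p(-1*104, (-10)**2) = 22906 - (-15 + 5*(-1*104)**3*(4 - (-1)*104)) = 22906 - (-15 + 5*(-104)**3*(4 - 1*(-104))) = 22906 - (-15 + 5*(-1124864)*(4 + 104)) = 22906 - (-15 + 5*(-1124864)*108) = 22906 - (-15 - 607426560) = 22906 - 1*(-607426575) = 22906 + 607426575 = 607449481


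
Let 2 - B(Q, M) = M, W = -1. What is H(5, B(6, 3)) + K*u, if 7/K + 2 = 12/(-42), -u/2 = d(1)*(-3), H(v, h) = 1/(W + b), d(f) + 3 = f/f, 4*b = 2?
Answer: 139/4 ≈ 34.750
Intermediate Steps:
b = ½ (b = (¼)*2 = ½ ≈ 0.50000)
B(Q, M) = 2 - M
d(f) = -2 (d(f) = -3 + f/f = -3 + 1 = -2)
H(v, h) = -2 (H(v, h) = 1/(-1 + ½) = 1/(-½) = -2)
u = -12 (u = -(-4)*(-3) = -2*6 = -12)
K = -49/16 (K = 7/(-2 + 12/(-42)) = 7/(-2 + 12*(-1/42)) = 7/(-2 - 2/7) = 7/(-16/7) = 7*(-7/16) = -49/16 ≈ -3.0625)
H(5, B(6, 3)) + K*u = -2 - 49/16*(-12) = -2 + 147/4 = 139/4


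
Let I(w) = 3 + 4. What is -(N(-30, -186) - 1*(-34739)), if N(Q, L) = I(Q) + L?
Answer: -34560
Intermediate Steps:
I(w) = 7
N(Q, L) = 7 + L
-(N(-30, -186) - 1*(-34739)) = -((7 - 186) - 1*(-34739)) = -(-179 + 34739) = -1*34560 = -34560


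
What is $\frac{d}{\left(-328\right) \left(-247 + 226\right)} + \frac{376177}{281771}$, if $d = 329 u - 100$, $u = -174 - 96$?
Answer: $- \frac{1604770561}{138631332} \approx -11.576$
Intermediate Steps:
$u = -270$ ($u = -174 - 96 = -270$)
$d = -88930$ ($d = 329 \left(-270\right) - 100 = -88830 + \left(-105 + 5\right) = -88830 - 100 = -88930$)
$\frac{d}{\left(-328\right) \left(-247 + 226\right)} + \frac{376177}{281771} = - \frac{88930}{\left(-328\right) \left(-247 + 226\right)} + \frac{376177}{281771} = - \frac{88930}{\left(-328\right) \left(-21\right)} + 376177 \cdot \frac{1}{281771} = - \frac{88930}{6888} + \frac{376177}{281771} = \left(-88930\right) \frac{1}{6888} + \frac{376177}{281771} = - \frac{44465}{3444} + \frac{376177}{281771} = - \frac{1604770561}{138631332}$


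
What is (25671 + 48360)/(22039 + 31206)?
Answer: 74031/53245 ≈ 1.3904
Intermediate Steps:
(25671 + 48360)/(22039 + 31206) = 74031/53245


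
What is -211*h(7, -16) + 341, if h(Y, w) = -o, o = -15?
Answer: -2824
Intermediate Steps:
h(Y, w) = 15 (h(Y, w) = -1*(-15) = 15)
-211*h(7, -16) + 341 = -211*15 + 341 = -3165 + 341 = -2824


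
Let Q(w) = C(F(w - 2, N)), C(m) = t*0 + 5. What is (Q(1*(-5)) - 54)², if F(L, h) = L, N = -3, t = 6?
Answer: 2401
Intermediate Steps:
C(m) = 5 (C(m) = 6*0 + 5 = 0 + 5 = 5)
Q(w) = 5
(Q(1*(-5)) - 54)² = (5 - 54)² = (-49)² = 2401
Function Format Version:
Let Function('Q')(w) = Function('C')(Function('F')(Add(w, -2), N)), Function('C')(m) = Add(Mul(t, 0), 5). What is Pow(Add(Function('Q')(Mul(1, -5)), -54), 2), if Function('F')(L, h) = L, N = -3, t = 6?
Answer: 2401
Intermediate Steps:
Function('C')(m) = 5 (Function('C')(m) = Add(Mul(6, 0), 5) = Add(0, 5) = 5)
Function('Q')(w) = 5
Pow(Add(Function('Q')(Mul(1, -5)), -54), 2) = Pow(Add(5, -54), 2) = Pow(-49, 2) = 2401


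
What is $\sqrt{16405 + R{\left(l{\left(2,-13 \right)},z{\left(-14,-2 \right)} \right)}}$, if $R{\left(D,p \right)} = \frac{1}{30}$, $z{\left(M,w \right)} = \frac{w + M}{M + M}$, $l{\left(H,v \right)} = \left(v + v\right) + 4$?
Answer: $\frac{\sqrt{14764530}}{30} \approx 128.08$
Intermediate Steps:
$l{\left(H,v \right)} = 4 + 2 v$ ($l{\left(H,v \right)} = 2 v + 4 = 4 + 2 v$)
$z{\left(M,w \right)} = \frac{M + w}{2 M}$
$R{\left(D,p \right)} = \frac{1}{30}$
$\sqrt{16405 + R{\left(l{\left(2,-13 \right)},z{\left(-14,-2 \right)} \right)}} = \sqrt{16405 + \frac{1}{30}} = \sqrt{\frac{492151}{30}} = \frac{\sqrt{14764530}}{30}$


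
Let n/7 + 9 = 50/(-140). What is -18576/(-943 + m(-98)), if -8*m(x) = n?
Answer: 297216/14957 ≈ 19.871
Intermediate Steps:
n = -131/2 (n = -63 + 7*(50/(-140)) = -63 + 7*(50*(-1/140)) = -63 + 7*(-5/14) = -63 - 5/2 = -131/2 ≈ -65.500)
m(x) = 131/16 (m(x) = -⅛*(-131/2) = 131/16)
-18576/(-943 + m(-98)) = -18576/(-943 + 131/16) = -18576/(-14957/16) = -18576*(-16/14957) = 297216/14957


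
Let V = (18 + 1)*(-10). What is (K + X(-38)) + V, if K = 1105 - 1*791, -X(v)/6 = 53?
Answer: -194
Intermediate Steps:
V = -190 (V = 19*(-10) = -190)
X(v) = -318 (X(v) = -6*53 = -318)
K = 314 (K = 1105 - 791 = 314)
(K + X(-38)) + V = (314 - 318) - 190 = -4 - 190 = -194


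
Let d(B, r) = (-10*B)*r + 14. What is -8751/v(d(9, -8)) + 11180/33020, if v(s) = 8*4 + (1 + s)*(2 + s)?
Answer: 22151279/68705984 ≈ 0.32241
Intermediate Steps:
d(B, r) = 14 - 10*B*r (d(B, r) = -10*B*r + 14 = 14 - 10*B*r)
v(s) = 32 + (1 + s)*(2 + s)
-8751/v(d(9, -8)) + 11180/33020 = -8751/(34 + (14 - 10*9*(-8))**2 + 3*(14 - 10*9*(-8))) + 11180/33020 = -8751/(34 + (14 + 720)**2 + 3*(14 + 720)) + 11180*(1/33020) = -8751/(34 + 734**2 + 3*734) + 43/127 = -8751/(34 + 538756 + 2202) + 43/127 = -8751/540992 + 43/127 = 22151279/68705984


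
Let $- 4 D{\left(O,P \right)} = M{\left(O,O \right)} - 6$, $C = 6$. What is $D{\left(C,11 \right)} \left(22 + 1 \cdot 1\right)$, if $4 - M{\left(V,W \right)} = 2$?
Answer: $23$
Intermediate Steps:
$M{\left(V,W \right)} = 2$ ($M{\left(V,W \right)} = 4 - 2 = 2$)
$D{\left(O,P \right)} = 1$ ($D{\left(O,P \right)} = - \frac{2 - 6}{4} = \left(- \frac{1}{4}\right) \left(-4\right) = 1$)
$D{\left(C,11 \right)} \left(22 + 1 \cdot 1\right) = 1 \left(22 + 1 \cdot 1\right) = 1 \left(22 + 1\right) = 1 \cdot 23 = 23$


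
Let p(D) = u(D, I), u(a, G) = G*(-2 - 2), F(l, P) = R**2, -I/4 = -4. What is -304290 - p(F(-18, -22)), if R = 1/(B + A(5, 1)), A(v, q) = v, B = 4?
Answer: -304226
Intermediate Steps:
I = 16 (I = -4*(-4) = 16)
R = 1/9 (R = 1/(4 + 5) = 1/9 ≈ 0.11111)
F(l, P) = 1/81 (F(l, P) = (1/9)**2 = 1/81)
u(a, G) = -4*G (u(a, G) = G*(-4) = -4*G)
p(D) = -64 (p(D) = -4*16 = -64)
-304290 - p(F(-18, -22)) = -304290 - 1*(-64) = -304290 + 64 = -304226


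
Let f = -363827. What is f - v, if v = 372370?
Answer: -736197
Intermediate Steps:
f - v = -363827 - 1*372370 = -363827 - 372370 = -736197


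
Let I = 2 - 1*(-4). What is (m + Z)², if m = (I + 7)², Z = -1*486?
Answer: 100489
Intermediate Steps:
Z = -486
I = 6 (I = 2 + 4 = 6)
m = 169 (m = (6 + 7)² = 13² = 169)
(m + Z)² = (169 - 486)² = (-317)² = 100489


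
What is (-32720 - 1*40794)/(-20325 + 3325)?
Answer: 36757/8500 ≈ 4.3244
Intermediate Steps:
(-32720 - 1*40794)/(-20325 + 3325) = (-32720 - 40794)/(-17000) = -73514*(-1/17000) = 36757/8500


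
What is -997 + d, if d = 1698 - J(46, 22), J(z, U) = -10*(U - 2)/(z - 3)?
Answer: 30343/43 ≈ 705.65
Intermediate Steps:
J(z, U) = -10*(-2 + U)/(-3 + z)
d = 73214/43 (d = 1698 - 10*(2 - 1*22)/(-3 + 46) = 1698 - 10*(2 - 22)/43 = 1698 - 10*(-20)/43 = 1698 - 1*(-200/43) = 1698 + 200/43 = 73214/43 ≈ 1702.7)
-997 + d = -997 + 73214/43 = 30343/43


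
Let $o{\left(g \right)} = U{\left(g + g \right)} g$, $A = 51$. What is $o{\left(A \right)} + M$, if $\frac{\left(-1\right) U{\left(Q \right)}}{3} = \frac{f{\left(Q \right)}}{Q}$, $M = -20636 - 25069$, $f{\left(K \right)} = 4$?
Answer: $-45711$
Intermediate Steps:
$M = -45705$ ($M = -20636 - 25069 = -45705$)
$U{\left(Q \right)} = - \frac{12}{Q}$ ($U{\left(Q \right)} = - 3 \frac{4}{Q} = - \frac{12}{Q}$)
$o{\left(g \right)} = -6$ ($o{\left(g \right)} = - \frac{12}{g + g} g = - \frac{12}{2 g} g = - 12 \frac{1}{2 g} g = - \frac{6}{g} g = -6$)
$o{\left(A \right)} + M = -6 - 45705 = -45711$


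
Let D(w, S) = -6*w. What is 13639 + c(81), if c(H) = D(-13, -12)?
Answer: 13717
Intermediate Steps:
c(H) = 78 (c(H) = -6*(-13) = 78)
13639 + c(81) = 13639 + 78 = 13717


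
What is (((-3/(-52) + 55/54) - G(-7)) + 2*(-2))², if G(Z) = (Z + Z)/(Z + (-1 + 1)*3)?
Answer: 47789569/1971216 ≈ 24.244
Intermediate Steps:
G(Z) = 2 (G(Z) = (2*Z)/(Z + 0*3) = (2*Z)/(Z + 0) = (2*Z)/Z = 2)
(((-3/(-52) + 55/54) - G(-7)) + 2*(-2))² = (((-3/(-52) + 55/54) - 1*2) + 2*(-2))² = (((-3*(-1/52) + 55*(1/54)) - 2) - 4)² = (((3/52 + 55/54) - 2) - 4)² = ((1511/1404 - 2) - 4)² = (-1297/1404 - 4)² = (-6913/1404)² = 47789569/1971216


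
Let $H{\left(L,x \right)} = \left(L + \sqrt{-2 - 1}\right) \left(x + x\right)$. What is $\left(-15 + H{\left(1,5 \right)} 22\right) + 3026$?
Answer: $3231 + 220 i \sqrt{3} \approx 3231.0 + 381.05 i$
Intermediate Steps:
$H{\left(L,x \right)} = 2 x \left(L + i \sqrt{3}\right)$ ($H{\left(L,x \right)} = \left(L + \sqrt{-3}\right) 2 x = \left(L + i \sqrt{3}\right) 2 x = 2 x \left(L + i \sqrt{3}\right)$)
$\left(-15 + H{\left(1,5 \right)} 22\right) + 3026 = \left(-15 + 2 \cdot 5 \left(1 + i \sqrt{3}\right) 22\right) + 3026 = \left(-15 + \left(10 + 10 i \sqrt{3}\right) 22\right) + 3026 = \left(-15 + \left(220 + 220 i \sqrt{3}\right)\right) + 3026 = \left(205 + 220 i \sqrt{3}\right) + 3026 = 3231 + 220 i \sqrt{3}$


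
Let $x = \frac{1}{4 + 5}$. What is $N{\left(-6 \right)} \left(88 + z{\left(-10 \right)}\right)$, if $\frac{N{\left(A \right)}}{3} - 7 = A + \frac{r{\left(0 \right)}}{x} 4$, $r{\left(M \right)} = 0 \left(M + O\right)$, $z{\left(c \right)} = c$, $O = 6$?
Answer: $234$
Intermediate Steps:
$x = \frac{1}{9} \approx 0.11111$
$r{\left(M \right)} = 0$ ($r{\left(M \right)} = 0 \left(M + 6\right) = 0 \left(6 + M\right) = 0$)
$N{\left(A \right)} = 21 + 3 A$ ($N{\left(A \right)} = 21 + 3 \left(A + 0 \frac{1}{\frac{1}{9}} \cdot 4\right) = 21 + 3 \left(A + 0 \cdot 9 \cdot 4\right) = 21 + 3 \left(A + 0 \cdot 4\right) = 21 + 3 \left(A + 0\right) = 21 + 3 A$)
$N{\left(-6 \right)} \left(88 + z{\left(-10 \right)}\right) = \left(21 + 3 \left(-6\right)\right) \left(88 - 10\right) = \left(21 - 18\right) 78 = 3 \cdot 78 = 234$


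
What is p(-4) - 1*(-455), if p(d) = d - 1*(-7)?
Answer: 458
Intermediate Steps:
p(d) = 7 + d (p(d) = d + 7 = 7 + d)
p(-4) - 1*(-455) = (7 - 4) - 1*(-455) = 3 + 455 = 458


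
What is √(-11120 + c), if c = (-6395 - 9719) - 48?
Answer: I*√27282 ≈ 165.17*I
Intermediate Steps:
c = -16162 (c = -16114 - 48 = -16162)
√(-11120 + c) = √(-11120 - 16162) = √(-27282) = I*√27282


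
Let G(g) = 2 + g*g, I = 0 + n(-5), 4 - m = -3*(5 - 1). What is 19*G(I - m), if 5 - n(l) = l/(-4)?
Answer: 46227/16 ≈ 2889.2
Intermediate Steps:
n(l) = 5 + l/4 (n(l) = 5 - l/(-4) = 5 - l*(-1)/4 = 5 - (-1)*l/4 = 5 + l/4)
m = 16 (m = 4 - (-3)*(5 - 1) = 4 - (-3)*4 = 4 - 1*(-12) = 4 + 12 = 16)
I = 15/4 (I = 0 + (5 + (1/4)*(-5)) = 0 + (5 - 5/4) = 0 + 15/4 = 15/4 ≈ 3.7500)
G(g) = 2 + g**2
19*G(I - m) = 19*(2 + (15/4 - 1*16)**2) = 19*(2 + (15/4 - 16)**2) = 19*(2 + (-49/4)**2) = 19*(2 + 2401/16) = 19*(2433/16) = 46227/16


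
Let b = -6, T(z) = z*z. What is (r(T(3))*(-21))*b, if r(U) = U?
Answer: 1134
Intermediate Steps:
T(z) = z**2
(r(T(3))*(-21))*b = (3**2*(-21))*(-6) = (9*(-21))*(-6) = -189*(-6) = 1134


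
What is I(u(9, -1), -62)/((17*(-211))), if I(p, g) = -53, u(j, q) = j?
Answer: 53/3587 ≈ 0.014776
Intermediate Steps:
I(u(9, -1), -62)/((17*(-211))) = -53/(17*(-211)) = -53/(-3587) = -53*(-1/3587) = 53/3587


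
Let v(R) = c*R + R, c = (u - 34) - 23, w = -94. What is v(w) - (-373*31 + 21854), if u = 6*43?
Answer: -29279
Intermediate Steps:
u = 258
c = 201 (c = (258 - 34) - 23 = 224 - 23 = 201)
v(R) = 202*R (v(R) = 201*R + R = 202*R)
v(w) - (-373*31 + 21854) = 202*(-94) - (-373*31 + 21854) = -18988 - (-11563 + 21854) = -18988 - 1*10291 = -18988 - 10291 = -29279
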